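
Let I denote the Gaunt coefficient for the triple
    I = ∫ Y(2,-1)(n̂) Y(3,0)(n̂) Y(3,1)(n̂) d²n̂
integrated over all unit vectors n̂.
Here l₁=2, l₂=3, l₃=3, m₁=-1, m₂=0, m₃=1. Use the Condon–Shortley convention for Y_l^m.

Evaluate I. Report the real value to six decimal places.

-0.059471

Checks pass: Σm=0; 8 even; l₃=3∈[1,5].
(2·2+1)(2·3+1)(2·3+1) = 245
Δ: 2! 2! 4! / 9! → 1/3780
sum: t=0:+1/24 t=1:−1/4 t=2:+1/24 = -1/6
3j²(2 3 3; 0 0 0) = Δ·Π!·Σ² = 4/105  (sign +1)
sum: t=1:−1/8 t=2:+1/12 = -1/24
3j²(2 3 3; -1 0 1) = Δ·Π!·Σ² = 1/210  (sign -1)
combine: 4πI² = 245·4/105·1/210 = 2/45
take √, sign -1: I = -0.05947080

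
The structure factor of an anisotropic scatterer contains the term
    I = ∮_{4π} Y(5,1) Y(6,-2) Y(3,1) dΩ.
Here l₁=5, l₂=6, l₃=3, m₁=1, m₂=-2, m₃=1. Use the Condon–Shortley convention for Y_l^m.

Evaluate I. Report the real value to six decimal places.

0.134828

m-sum 0 ✓  L=14 even ✓  1≤3≤11 ✓
Π(2lᵢ+1) = 11×13×7 = 1001
triangle coeff Δ(5,6,3) = 1/675675
Σ_t [3,5]: t=3:−1/8640 t=4:+1/2304 t=5:−1/8640 = 7/34560
(3j)²=7/429 [(5 6 3; 0 0 0)], sign=-1
Σ_t [2,4]: t=2:+1/11520 t=3:−1/4320 t=4:+1/27648 = -1/9216
(3j)²=2/143 [(5 6 3; 1 -2 1)], sign=-1
⇒ 4πI² = 98/429
I = (+1)√(98/429/(4π)) = 0.13482780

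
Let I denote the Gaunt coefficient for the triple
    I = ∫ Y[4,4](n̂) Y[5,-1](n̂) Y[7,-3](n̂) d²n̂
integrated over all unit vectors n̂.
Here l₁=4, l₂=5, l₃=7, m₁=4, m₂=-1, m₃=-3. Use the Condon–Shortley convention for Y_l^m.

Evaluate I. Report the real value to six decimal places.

0.147559

Rules hold: Σm=0, L=16 even, 1≤7≤9.
N = 9·11·15 = 1485
Δ = 2!·6!·8!/17! = 1/6126120
Racah Σ t=0..2: t=0:+1/69120 t=1:−1/20736 t=2:+1/69120 = -1/51840
⇒ 3j(4 5 7; 0 0 0)² = 280/21879, sgn +1
Racah Σ t=0..0: t=0:+1/829440 = 1/829440
⇒ 3j(4 5 7; 4 -1 -3)² = 35/2431, sgn +1
4πI² = N·(3j₀)²·(3jₘ)² = 147000/537251
I = +1·√(0.273615/4π) = 0.14755880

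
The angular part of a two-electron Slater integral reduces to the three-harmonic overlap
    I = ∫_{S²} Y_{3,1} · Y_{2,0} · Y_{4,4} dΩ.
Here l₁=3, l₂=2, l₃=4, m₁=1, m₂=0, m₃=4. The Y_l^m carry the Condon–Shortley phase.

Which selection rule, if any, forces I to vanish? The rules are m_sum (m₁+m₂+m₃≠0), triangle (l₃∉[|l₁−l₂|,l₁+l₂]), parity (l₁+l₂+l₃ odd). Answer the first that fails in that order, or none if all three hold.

m_sum

azimuthal sum: 1 + 0 + 4 = 5  ✗
1 ≤ 4 ≤ 5 (triangle on l)
L = 3 + 2 + 4 = 9 (odd)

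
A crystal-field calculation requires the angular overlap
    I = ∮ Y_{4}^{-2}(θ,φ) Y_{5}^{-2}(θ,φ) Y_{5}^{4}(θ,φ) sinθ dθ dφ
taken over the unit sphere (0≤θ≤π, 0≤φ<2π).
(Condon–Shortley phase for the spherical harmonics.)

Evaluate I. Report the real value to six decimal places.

Rules hold: Σm=0, L=14 even, 1≤5≤9.
N = 9·11·11 = 1089
Δ = 4!·4!·6!/15! = 1/3153150
Racah Σ t=0..4: t=0:+1/69120 t=1:−1/1728 t=2:+1/576 t=3:−1/1728 t=4:+1/69120 = 7/11520
⇒ 3j(4 5 5; 0 0 0)² = 2/143, sgn -1
Racah Σ t=2..3: t=2:+1/11520 t=3:−1/25920 = 1/20736
⇒ 3j(4 5 5; -2 -2 4)² = 5/429, sgn -1
4πI² = N·(3j₀)²·(3jₘ)² = 30/169
I = +1·√(0.177515/4π) = 0.11885360

0.118854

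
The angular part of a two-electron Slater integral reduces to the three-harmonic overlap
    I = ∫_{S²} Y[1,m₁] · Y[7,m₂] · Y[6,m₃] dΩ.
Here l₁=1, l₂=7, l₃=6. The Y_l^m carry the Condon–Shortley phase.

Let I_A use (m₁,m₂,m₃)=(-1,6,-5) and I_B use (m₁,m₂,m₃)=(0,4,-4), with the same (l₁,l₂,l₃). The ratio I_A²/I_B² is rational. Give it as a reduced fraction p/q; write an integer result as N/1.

26/11

l's match ⇒ only the (l;m) 3-j factors differ between A and B.
A: triangle coeff Δ(1,7,6) = 1/1365; Σ_t [2,2]: t=2:+1/79833600 = 1/79833600; (3j)²=2/35 [(1 7 6; -1 6 -5)], sign=-1
B: triangle coeff Δ(1,7,6) = 1/1365; Σ_t [1,1]: t=1:−1/7257600 = -1/7257600; (3j)²=11/455 [(1 7 6; 0 4 -4)], sign=-1
I_A²/I_B² = (2/35)/(11/455) = 26/11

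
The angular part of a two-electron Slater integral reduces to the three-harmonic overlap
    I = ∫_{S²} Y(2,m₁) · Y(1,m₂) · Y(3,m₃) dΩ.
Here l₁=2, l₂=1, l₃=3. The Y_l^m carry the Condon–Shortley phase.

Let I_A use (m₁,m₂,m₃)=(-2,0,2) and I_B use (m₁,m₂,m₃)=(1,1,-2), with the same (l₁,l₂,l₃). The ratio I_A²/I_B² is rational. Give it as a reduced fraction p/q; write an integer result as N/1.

1/2

Shared (l₁,l₂,l₃)=(2,1,3): N and (l;000)² cancel in I_A²/I_B².
A: Δ = 0!·4!·2!/7! = 1/105; Racah Σ t=0..0: t=0:+1/24 = 1/24; ⇒ 3j(2 1 3; -2 0 2)² = 1/21, sgn -1
B: Δ = 0!·4!·2!/7! = 1/105; Racah Σ t=0..0: t=0:+1/12 = 1/12; ⇒ 3j(2 1 3; 1 1 -2)² = 2/21, sgn -1
I_A²/I_B² = (1/21)/(2/21) = 1/2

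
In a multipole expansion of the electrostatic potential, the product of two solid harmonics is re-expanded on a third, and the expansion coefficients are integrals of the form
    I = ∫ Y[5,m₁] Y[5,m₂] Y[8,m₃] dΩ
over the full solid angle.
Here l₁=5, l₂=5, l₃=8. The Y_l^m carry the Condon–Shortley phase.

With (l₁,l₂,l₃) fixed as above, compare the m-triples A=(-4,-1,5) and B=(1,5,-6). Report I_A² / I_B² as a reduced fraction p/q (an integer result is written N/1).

Same 5,5,8: normalisation and zero-m 3j drop out of the ratio.
A: Δ: 2! 8! 8! / 19! → 1/37413090; sum: t=1:−1/29030400 t=2:+1/14515200 = 1/29030400; 3j²(5 5 8; -4 -1 5) = Δ·Π!·Σ² = 12/1615  (sign -1)
B: Δ: 2! 8! 8! / 19! → 1/37413090; sum: t=2:+1/116121600 = 1/116121600; 3j²(5 5 8; 1 5 -6) = Δ·Π!·Σ² = 7/323  (sign +1)
I_A²/I_B² = (12/1615)/(7/323) = 12/35

12/35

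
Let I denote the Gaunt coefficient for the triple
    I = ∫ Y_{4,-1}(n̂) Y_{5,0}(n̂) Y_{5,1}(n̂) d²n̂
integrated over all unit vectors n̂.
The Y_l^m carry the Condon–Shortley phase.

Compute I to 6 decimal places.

Rules hold: Σm=0, L=14 even, 1≤5≤9.
N = 9·11·11 = 1089
Δ = 4!·4!·6!/15! = 1/3153150
Racah Σ t=0..4: t=0:+1/69120 t=1:−1/1728 t=2:+1/576 t=3:−1/1728 t=4:+1/69120 = 7/11520
⇒ 3j(4 5 5; 0 0 0)² = 2/143, sgn -1
Racah Σ t=1..4: t=1:−1/6912 t=2:+1/864 t=3:−1/1152 t=4:+1/17280 = 7/34560
⇒ 3j(4 5 5; -1 0 1)² = 1/429, sgn +1
4πI² = N·(3j₀)²·(3jₘ)² = 6/169
I = -1·√(0.035503/4π) = -0.05315295

-0.053153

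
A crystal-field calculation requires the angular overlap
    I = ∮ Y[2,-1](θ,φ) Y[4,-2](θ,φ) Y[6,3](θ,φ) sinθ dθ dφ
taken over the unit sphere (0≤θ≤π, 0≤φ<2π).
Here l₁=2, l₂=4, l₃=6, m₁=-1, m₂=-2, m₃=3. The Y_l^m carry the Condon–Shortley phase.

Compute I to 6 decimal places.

-0.252474

Checks pass: Σm=0; 12 even; l₃=6∈[2,6].
(2·2+1)(2·4+1)(2·6+1) = 585
Δ: 0! 4! 8! / 13! → 1/6435
sum: t=0:+1/2304 = 1/2304
3j²(2 4 6; 0 0 0) = Δ·Π!·Σ² = 5/143  (sign +1)
sum: t=0:+1/8640 = 1/8640
3j²(2 4 6; -1 -2 3) = Δ·Π!·Σ² = 28/715  (sign -1)
combine: 4πI² = 585·5/143·28/715 = 1260/1573
take √, sign -1: I = -0.25247360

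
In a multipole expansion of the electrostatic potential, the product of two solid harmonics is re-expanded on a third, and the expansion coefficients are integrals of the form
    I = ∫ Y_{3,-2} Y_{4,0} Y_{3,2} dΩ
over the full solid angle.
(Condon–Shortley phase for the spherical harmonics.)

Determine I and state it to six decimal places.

-0.179515

Checks pass: Σm=0; 10 even; l₃=3∈[1,7].
(2·3+1)(2·4+1)(2·3+1) = 441
Δ: 4! 2! 4! / 11! → 1/34650
sum: t=1:−1/72 t=2:+1/16 t=3:−1/72 = 5/144
3j²(3 4 3; 0 0 0) = Δ·Π!·Σ² = 2/77  (sign -1)
sum: t=3:−1/72 t=4:+1/576 = -7/576
3j²(3 4 3; -2 0 2) = Δ·Π!·Σ² = 7/198  (sign +1)
combine: 4πI² = 441·2/77·7/198 = 49/121
take √, sign -1: I = -0.17951487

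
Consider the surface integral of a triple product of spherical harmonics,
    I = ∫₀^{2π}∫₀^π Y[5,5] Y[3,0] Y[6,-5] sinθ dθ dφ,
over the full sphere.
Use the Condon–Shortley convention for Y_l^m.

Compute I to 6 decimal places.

Checks pass: Σm=0; 14 even; l₃=6∈[2,8].
(2·5+1)(2·3+1)(2·6+1) = 1001
Δ: 2! 8! 4! / 15! → 1/675675
sum: t=0:+1/8640 t=1:−1/2304 t=2:+1/8640 = -7/34560
3j²(5 3 6; 0 0 0) = Δ·Π!·Σ² = 7/429  (sign -1)
sum: t=0:+1/483840 = 1/483840
3j²(5 3 6; 5 0 -5) = Δ·Π!·Σ² = 3/91  (sign -1)
combine: 4πI² = 1001·7/429·3/91 = 7/13
take √, sign +1: I = 0.20700098

0.207001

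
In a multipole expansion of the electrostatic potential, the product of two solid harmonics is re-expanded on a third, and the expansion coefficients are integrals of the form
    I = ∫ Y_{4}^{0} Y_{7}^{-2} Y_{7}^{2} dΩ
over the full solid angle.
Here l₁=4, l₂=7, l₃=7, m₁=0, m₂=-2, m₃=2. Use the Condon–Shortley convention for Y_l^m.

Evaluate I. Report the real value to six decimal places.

m-sum 0 ✓  L=18 even ✓  3≤7≤11 ✓
Π(2lᵢ+1) = 9×15×15 = 2025
triangle coeff Δ(4,7,7) = 1/58198140
Σ_t [0,4]: t=0:+1/17418240 t=1:−1/622080 t=2:+1/230400 t=3:−1/622080 t=4:+1/17418240 = 1/806400
(3j)²=2268/230945 [(4 7 7; 0 0 0)], sign=-1
Σ_t [0,4]: t=0:+1/8294400 t=1:−1/622080 t=2:+1/483840 t=3:−1/2903040 t=4:+1/209018880 = 251/1045094400
(3j)²=63001/58198140 [(4 7 7; 0 -2 2)], sign=-1
⇒ 4πI² = 45927729/2133423721
I = (+1)√(45927729/2133423721/(4π)) = 0.04138986

0.041390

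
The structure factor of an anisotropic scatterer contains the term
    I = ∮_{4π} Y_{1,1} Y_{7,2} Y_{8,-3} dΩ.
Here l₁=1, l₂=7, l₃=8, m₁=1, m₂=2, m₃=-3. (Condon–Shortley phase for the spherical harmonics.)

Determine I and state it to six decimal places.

Rules hold: Σm=0, L=16 even, 6≤8≤8.
N = 3·15·17 = 765
Δ = 0!·2!·14!/17! = 1/2040
Racah Σ t=0..0: t=0:+1/25401600 = 1/25401600
⇒ 3j(1 7 8; 0 0 0)² = 8/255, sgn +1
Racah Σ t=0..0: t=0:+1/87091200 = 1/87091200
⇒ 3j(1 7 8; 1 2 -3)² = 11/408, sgn -1
4πI² = N·(3j₀)²·(3jₘ)² = 11/17
I = -1·√(0.647059/4π) = -0.22691696

-0.226917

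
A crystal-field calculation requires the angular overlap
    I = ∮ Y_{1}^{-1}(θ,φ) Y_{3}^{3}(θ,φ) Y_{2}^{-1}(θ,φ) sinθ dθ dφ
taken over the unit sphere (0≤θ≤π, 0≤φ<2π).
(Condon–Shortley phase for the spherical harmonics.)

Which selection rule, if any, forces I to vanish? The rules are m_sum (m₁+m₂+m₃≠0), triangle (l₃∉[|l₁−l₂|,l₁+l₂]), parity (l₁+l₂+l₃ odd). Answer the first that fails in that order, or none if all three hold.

azimuthal sum: -1 + 3 − 1 = 1  ✗
2 ≤ 2 ≤ 4 (triangle on l)
L = 1 + 3 + 2 = 6 (even)

m_sum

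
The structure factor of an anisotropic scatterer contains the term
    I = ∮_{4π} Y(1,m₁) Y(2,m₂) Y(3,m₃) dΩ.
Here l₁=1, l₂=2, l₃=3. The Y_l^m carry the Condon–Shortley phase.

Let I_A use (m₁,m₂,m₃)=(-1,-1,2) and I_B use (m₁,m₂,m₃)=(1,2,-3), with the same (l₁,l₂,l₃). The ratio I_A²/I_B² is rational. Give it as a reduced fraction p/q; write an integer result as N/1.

Same 1,2,3: normalisation and zero-m 3j drop out of the ratio.
A: Δ: 0! 2! 4! / 7! → 1/105; sum: t=0:+1/12 = 1/12; 3j²(1 2 3; -1 -1 2) = Δ·Π!·Σ² = 2/21  (sign -1)
B: Δ: 0! 2! 4! / 7! → 1/105; sum: t=0:+1/48 = 1/48; 3j²(1 2 3; 1 2 -3) = Δ·Π!·Σ² = 1/7  (sign +1)
I_A²/I_B² = (2/21)/(1/7) = 2/3

2/3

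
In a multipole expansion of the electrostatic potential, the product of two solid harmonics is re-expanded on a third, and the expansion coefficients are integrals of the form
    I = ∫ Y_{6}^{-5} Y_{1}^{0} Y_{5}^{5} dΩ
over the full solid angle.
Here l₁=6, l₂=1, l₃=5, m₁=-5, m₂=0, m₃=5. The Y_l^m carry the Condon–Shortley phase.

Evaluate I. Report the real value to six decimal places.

Rules hold: Σm=0, L=12 even, 5≤5≤7.
N = 13·3·11 = 429
Δ = 2!·10!·0!/13! = 1/858
Racah Σ t=1..1: t=1:−1/14400 = -1/14400
⇒ 3j(6 1 5; 0 0 0)² = 6/143, sgn +1
Racah Σ t=1..1: t=1:−1/3628800 = -1/3628800
⇒ 3j(6 1 5; -5 0 5)² = 1/78, sgn -1
4πI² = N·(3j₀)²·(3jₘ)² = 3/13
I = -1·√(0.230769/4π) = -0.13551395

-0.135514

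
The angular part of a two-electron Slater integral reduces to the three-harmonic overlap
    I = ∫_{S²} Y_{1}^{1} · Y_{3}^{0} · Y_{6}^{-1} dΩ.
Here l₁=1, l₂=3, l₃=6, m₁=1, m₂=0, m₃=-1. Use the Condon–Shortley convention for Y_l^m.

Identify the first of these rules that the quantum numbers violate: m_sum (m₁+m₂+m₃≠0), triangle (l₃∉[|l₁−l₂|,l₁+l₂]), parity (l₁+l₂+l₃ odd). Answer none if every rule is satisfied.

m₁+m₂+m₃ = 1 + 0 − 1 = 0  ✓
triangle: |1−3|=2 ≤ l₃=6 ≤ 1+3=4  ✗
parity: l₁+l₂+l₃ = 10 is even

triangle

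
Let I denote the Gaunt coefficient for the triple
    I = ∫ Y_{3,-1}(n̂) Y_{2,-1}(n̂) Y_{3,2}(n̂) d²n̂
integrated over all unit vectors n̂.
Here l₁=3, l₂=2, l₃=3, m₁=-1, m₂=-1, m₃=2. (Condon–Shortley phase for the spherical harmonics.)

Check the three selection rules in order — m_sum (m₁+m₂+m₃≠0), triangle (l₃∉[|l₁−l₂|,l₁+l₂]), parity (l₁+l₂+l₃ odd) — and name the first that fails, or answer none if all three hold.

none

m₁+m₂+m₃ = -1 − 1 + 2 = 0  ✓
triangle: |3−2|=1 ≤ l₃=3 ≤ 3+2=5  ✓
parity: l₁+l₂+l₃ = 8 is even  ✓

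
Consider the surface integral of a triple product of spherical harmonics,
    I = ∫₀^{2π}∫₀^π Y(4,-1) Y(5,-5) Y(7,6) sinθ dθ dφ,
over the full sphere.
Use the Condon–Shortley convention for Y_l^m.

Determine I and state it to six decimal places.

-0.207103

Rules hold: Σm=0, L=16 even, 1≤7≤9.
N = 9·11·15 = 1485
Δ = 2!·6!·8!/17! = 1/6126120
Racah Σ t=0..2: t=0:+1/69120 t=1:−1/20736 t=2:+1/69120 = -1/51840
⇒ 3j(4 5 7; 0 0 0)² = 280/21879, sgn +1
Racah Σ t=0..0: t=0:+1/9676800 = 1/9676800
⇒ 3j(4 5 7; -1 -5 6)² = 27/952, sgn -1
4πI² = N·(3j₀)²·(3jₘ)² = 2025/3757
I = -1·√(0.538994/4π) = -0.20710328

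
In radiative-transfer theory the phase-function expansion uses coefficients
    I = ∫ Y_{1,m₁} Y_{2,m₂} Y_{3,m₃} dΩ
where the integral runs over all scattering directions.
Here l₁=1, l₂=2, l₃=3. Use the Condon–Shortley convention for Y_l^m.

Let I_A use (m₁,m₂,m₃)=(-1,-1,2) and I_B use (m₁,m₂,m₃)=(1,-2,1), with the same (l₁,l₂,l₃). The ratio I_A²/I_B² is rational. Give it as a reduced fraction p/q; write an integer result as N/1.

Same 1,2,3: normalisation and zero-m 3j drop out of the ratio.
A: Δ: 0! 2! 4! / 7! → 1/105; sum: t=0:+1/12 = 1/12; 3j²(1 2 3; -1 -1 2) = Δ·Π!·Σ² = 2/21  (sign -1)
B: Δ: 0! 2! 4! / 7! → 1/105; sum: t=0:+1/48 = 1/48; 3j²(1 2 3; 1 -2 1) = Δ·Π!·Σ² = 1/105  (sign +1)
I_A²/I_B² = (2/21)/(1/105) = 10/1

10/1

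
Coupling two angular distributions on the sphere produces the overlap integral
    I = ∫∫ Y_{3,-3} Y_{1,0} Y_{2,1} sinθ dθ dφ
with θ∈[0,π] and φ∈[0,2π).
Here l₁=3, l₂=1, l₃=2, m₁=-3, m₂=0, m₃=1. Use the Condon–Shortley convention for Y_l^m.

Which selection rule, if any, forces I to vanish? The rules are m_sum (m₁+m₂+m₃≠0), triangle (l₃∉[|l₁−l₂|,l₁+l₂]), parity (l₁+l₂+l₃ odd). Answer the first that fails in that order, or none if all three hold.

azimuthal sum: -3 + 0 + 1 = -2  ✗
2 ≤ 2 ≤ 4 (triangle on l)
L = 3 + 1 + 2 = 6 (even)

m_sum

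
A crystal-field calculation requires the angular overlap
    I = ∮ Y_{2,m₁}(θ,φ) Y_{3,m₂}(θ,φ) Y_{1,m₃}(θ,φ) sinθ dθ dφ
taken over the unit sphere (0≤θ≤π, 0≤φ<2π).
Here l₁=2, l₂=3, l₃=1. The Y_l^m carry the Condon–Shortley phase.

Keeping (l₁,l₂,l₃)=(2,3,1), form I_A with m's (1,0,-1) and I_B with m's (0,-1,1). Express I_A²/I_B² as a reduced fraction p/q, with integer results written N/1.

l's match ⇒ only the (l;m) 3-j factors differ between A and B.
A: triangle coeff Δ(2,3,1) = 1/105; Σ_t [1,1]: t=1:−1/12 = -1/12; (3j)²=1/35 [(2 3 1; 1 0 -1)], sign=-1
B: triangle coeff Δ(2,3,1) = 1/105; Σ_t [2,2]: t=2:+1/8 = 1/8; (3j)²=2/35 [(2 3 1; 0 -1 1)], sign=+1
I_A²/I_B² = (1/35)/(2/35) = 1/2

1/2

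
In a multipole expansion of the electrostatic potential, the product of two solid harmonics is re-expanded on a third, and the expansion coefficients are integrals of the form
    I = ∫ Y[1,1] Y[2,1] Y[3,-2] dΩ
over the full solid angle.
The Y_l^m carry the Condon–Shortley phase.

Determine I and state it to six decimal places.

0.261169

m-sum 0 ✓  L=6 even ✓  1≤3≤3 ✓
Π(2lᵢ+1) = 3×5×7 = 105
triangle coeff Δ(1,2,3) = 1/105
Σ_t [0,0]: t=0:+1/4 = 1/4
(3j)²=3/35 [(1 2 3; 0 0 0)], sign=-1
Σ_t [0,0]: t=0:+1/12 = 1/12
(3j)²=2/21 [(1 2 3; 1 1 -2)], sign=-1
⇒ 4πI² = 6/7
I = (+1)√(6/7/(4π)) = 0.26116903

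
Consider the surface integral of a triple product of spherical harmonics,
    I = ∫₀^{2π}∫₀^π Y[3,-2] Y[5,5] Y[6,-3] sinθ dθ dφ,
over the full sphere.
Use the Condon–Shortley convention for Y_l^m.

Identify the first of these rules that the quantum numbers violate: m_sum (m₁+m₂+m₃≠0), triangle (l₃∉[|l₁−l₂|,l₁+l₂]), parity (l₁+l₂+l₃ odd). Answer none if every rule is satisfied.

m₁+m₂+m₃ = -2 + 5 − 3 = 0  ✓
triangle: |3−5|=2 ≤ l₃=6 ≤ 3+5=8  ✓
parity: l₁+l₂+l₃ = 14 is even  ✓

none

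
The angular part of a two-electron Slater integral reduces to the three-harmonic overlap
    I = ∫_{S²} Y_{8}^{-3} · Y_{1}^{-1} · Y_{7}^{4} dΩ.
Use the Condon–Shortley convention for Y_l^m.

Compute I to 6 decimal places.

-0.096758

m-sum 0 ✓  L=16 even ✓  7≤7≤9 ✓
Π(2lᵢ+1) = 17×3×15 = 765
triangle coeff Δ(8,1,7) = 1/2040
Σ_t [1,1]: t=1:−1/25401600 = -1/25401600
(3j)²=8/255 [(8 1 7; 0 0 0)], sign=+1
Σ_t [0,0]: t=0:+1/479001600 = 1/479001600
(3j)²=1/204 [(8 1 7; -3 -1 4)], sign=-1
⇒ 4πI² = 2/17
I = (-1)√(2/17/(4π)) = -0.09675772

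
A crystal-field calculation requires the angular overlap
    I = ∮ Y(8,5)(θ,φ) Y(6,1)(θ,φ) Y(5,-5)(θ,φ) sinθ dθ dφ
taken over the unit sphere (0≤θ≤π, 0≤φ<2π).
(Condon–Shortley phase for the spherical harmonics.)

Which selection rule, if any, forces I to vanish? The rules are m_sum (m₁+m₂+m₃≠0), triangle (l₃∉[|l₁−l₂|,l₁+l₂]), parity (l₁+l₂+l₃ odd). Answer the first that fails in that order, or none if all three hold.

m_sum

azimuthal sum: 5 + 1 − 5 = 1  ✗
2 ≤ 5 ≤ 14 (triangle on l)
L = 8 + 6 + 5 = 19 (odd)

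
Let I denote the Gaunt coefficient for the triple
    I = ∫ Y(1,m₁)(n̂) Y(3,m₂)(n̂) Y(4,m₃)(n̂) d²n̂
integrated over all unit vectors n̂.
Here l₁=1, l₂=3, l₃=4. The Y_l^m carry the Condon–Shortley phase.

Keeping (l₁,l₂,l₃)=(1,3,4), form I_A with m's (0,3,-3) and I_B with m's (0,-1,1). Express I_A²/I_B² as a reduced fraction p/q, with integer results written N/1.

7/15

l's match ⇒ only the (l;m) 3-j factors differ between A and B.
A: triangle coeff Δ(1,3,4) = 1/252; Σ_t [0,0]: t=0:+1/720 = 1/720; (3j)²=1/36 [(1 3 4; 0 3 -3)], sign=-1
B: triangle coeff Δ(1,3,4) = 1/252; Σ_t [0,0]: t=0:+1/48 = 1/48; (3j)²=5/84 [(1 3 4; 0 -1 1)], sign=-1
I_A²/I_B² = (1/36)/(5/84) = 7/15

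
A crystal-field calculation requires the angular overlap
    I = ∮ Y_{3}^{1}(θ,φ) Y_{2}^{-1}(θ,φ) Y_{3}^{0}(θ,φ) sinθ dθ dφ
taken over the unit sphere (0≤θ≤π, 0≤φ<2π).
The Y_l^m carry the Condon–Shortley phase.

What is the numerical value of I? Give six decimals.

Rules hold: Σm=0, L=8 even, 1≤3≤5.
N = 7·5·7 = 245
Δ = 2!·4!·2!/9! = 1/3780
Racah Σ t=0..2: t=0:+1/24 t=1:−1/4 t=2:+1/24 = -1/6
⇒ 3j(3 2 3; 0 0 0)² = 4/105, sgn +1
Racah Σ t=0..1: t=0:+1/8 t=1:−1/12 = 1/24
⇒ 3j(3 2 3; 1 -1 0)² = 1/210, sgn -1
4πI² = N·(3j₀)²·(3jₘ)² = 2/45
I = -1·√(0.0444444/4π) = -0.05947080

-0.059471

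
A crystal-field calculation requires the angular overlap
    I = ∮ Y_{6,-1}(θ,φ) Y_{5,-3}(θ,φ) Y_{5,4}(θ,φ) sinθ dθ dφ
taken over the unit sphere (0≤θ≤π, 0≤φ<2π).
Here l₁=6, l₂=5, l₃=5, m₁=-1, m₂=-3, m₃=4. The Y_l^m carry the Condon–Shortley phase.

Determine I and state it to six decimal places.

-0.154663

Rules hold: Σm=0, L=16 even, 1≤5≤11.
N = 13·11·11 = 1573
Δ = 6!·6!·4!/17! = 1/28588560
Racah Σ t=1..5: t=1:−1/345600 t=2:+1/13824 t=3:−1/5184 t=4:+1/13824 t=5:−1/345600 = -7/129600
⇒ 3j(6 5 5; 0 0 0)² = 80/7293, sgn +1
Racah Σ t=1..2: t=1:−1/518400 t=2:+1/138240 = 11/2073600
⇒ 3j(6 5 5; -1 -3 4)² = 77/4420, sgn -1
4πI² = N·(3j₀)²·(3jₘ)² = 3388/11271
I = -1·√(0.300594/4π) = -0.15466268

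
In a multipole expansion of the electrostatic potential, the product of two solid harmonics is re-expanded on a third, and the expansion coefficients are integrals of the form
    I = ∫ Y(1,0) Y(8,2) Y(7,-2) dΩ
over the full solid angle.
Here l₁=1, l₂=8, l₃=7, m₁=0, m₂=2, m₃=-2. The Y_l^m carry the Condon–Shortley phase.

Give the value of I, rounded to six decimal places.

Rules hold: Σm=0, L=16 even, 7≤7≤9.
N = 3·17·15 = 765
Δ = 2!·0!·14!/17! = 1/2040
Racah Σ t=1..1: t=1:−1/25401600 = -1/25401600
⇒ 3j(1 8 7; 0 0 0)² = 8/255, sgn +1
Racah Σ t=1..1: t=1:−1/43545600 = -1/43545600
⇒ 3j(1 8 7; 0 2 -2)² = 1/34, sgn +1
4πI² = N·(3j₀)²·(3jₘ)² = 12/17
I = +1·√(0.705882/4π) = 0.23700703

0.237007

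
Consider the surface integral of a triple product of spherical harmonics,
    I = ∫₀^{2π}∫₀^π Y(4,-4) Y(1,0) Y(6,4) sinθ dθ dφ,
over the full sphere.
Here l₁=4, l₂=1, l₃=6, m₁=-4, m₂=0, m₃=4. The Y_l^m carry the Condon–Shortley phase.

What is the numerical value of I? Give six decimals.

l₃=6 ∉ [3,5] — triangle fails ⇒ I = 0

0.000000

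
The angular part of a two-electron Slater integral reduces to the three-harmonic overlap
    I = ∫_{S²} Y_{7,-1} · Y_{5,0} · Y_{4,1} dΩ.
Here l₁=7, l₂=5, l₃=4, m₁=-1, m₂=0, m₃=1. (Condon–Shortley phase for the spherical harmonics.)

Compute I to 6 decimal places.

-0.095611

m-sum 0 ✓  L=16 even ✓  2≤4≤12 ✓
Π(2lᵢ+1) = 15×11×9 = 1485
triangle coeff Δ(7,5,4) = 1/6126120
Σ_t [3,5]: t=3:−1/69120 t=4:+1/20736 t=5:−1/69120 = 1/51840
(3j)²=280/21879 [(7 5 4; 0 0 0)], sign=+1
Σ_t [3,5]: t=3:−1/172800 t=4:+1/27648 t=5:−1/51840 = 23/2073600
(3j)²=529/87516 [(7 5 4; -1 0 1)], sign=-1
⇒ 4πI² = 185150/1611753
I = (-1)√(185150/1611753/(4π)) = -0.09561096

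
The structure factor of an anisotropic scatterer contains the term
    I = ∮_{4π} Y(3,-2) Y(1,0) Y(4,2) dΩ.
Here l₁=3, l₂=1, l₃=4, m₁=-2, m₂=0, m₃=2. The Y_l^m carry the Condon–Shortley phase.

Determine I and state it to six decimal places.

0.213244

m-sum 0 ✓  L=8 even ✓  2≤4≤4 ✓
Π(2lᵢ+1) = 7×3×9 = 189
triangle coeff Δ(3,1,4) = 1/252
Σ_t [0,0]: t=0:+1/36 = 1/36
(3j)²=4/63 [(3 1 4; 0 0 0)], sign=+1
Σ_t [0,0]: t=0:+1/120 = 1/120
(3j)²=1/21 [(3 1 4; -2 0 2)], sign=+1
⇒ 4πI² = 4/7
I = (+1)√(4/7/(4π)) = 0.21324362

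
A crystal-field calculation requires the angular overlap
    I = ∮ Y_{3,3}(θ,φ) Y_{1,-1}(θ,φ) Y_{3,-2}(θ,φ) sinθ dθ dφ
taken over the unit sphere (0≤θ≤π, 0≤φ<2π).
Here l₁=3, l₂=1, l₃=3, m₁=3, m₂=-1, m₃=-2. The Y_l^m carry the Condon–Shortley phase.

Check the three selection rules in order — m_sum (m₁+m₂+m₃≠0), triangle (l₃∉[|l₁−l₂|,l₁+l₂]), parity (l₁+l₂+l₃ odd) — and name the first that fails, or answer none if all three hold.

parity

azimuthal sum: 3 − 1 − 2 = 0  ✓
2 ≤ 3 ≤ 4 (triangle on l)  ✓
L = 3 + 1 + 3 = 7 (odd)  ✗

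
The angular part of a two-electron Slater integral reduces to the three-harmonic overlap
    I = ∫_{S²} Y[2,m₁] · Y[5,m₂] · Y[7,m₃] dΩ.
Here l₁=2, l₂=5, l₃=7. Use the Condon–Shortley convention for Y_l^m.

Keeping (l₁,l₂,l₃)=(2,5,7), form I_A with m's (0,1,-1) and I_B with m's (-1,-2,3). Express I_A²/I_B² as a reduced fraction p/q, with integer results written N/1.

l's match ⇒ only the (l;m) 3-j factors differ between A and B.
A: triangle coeff Δ(2,5,7) = 1/15015; Σ_t [0,0]: t=0:+1/69120 = 1/69120; (3j)²=4/143 [(2 5 7; 0 1 -1)], sign=+1
B: triangle coeff Δ(2,5,7) = 1/15015; Σ_t [0,0]: t=0:+1/181440 = 1/181440; (3j)²=32/1001 [(2 5 7; -1 -2 3)], sign=+1
I_A²/I_B² = (4/143)/(32/1001) = 7/8

7/8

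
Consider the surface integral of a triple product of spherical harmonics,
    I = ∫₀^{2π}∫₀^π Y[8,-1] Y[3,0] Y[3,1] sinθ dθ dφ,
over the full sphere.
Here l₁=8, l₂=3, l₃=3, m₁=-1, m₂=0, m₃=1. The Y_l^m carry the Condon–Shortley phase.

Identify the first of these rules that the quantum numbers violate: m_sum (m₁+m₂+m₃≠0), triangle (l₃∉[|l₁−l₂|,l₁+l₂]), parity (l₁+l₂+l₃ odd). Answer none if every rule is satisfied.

triangle

m₁+m₂+m₃ = -1 + 0 + 1 = 0  ✓
triangle: |8−3|=5 ≤ l₃=3 ≤ 8+3=11  ✗
parity: l₁+l₂+l₃ = 14 is even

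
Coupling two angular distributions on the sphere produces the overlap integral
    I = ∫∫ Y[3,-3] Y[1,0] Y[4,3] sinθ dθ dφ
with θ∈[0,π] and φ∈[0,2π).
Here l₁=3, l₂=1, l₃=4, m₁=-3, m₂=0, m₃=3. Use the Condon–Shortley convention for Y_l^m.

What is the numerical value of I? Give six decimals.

-0.162868

Rules hold: Σm=0, L=8 even, 2≤4≤4.
N = 7·3·9 = 189
Δ = 0!·6!·2!/9! = 1/252
Racah Σ t=0..0: t=0:+1/36 = 1/36
⇒ 3j(3 1 4; 0 0 0)² = 4/63, sgn +1
Racah Σ t=0..0: t=0:+1/720 = 1/720
⇒ 3j(3 1 4; -3 0 3)² = 1/36, sgn -1
4πI² = N·(3j₀)²·(3jₘ)² = 1/3
I = -1·√(0.333333/4π) = -0.16286750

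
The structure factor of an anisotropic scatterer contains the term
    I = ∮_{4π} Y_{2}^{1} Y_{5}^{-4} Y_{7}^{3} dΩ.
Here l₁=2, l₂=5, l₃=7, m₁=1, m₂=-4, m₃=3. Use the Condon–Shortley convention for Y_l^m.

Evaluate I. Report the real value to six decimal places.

Checks pass: Σm=0; 14 even; l₃=7∈[3,7].
(2·2+1)(2·5+1)(2·7+1) = 825
Δ: 0! 4! 10! / 15! → 1/15015
sum: t=0:+1/57600 = 1/57600
3j²(2 5 7; 0 0 0) = Δ·Π!·Σ² = 21/715  (sign -1)
sum: t=0:+1/2177280 = 1/2177280
3j²(2 5 7; 1 -4 3) = Δ·Π!·Σ² = 8/3003  (sign +1)
combine: 4πI² = 825·21/715·8/3003 = 120/1859
take √, sign -1: I = -0.07167142

-0.071671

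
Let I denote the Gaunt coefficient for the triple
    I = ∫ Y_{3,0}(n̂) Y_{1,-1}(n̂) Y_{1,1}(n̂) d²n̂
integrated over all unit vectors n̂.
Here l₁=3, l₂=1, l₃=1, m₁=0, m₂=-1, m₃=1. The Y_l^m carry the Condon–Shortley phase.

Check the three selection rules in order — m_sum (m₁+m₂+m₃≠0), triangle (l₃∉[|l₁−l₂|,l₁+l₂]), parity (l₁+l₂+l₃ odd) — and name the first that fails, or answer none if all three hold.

m₁+m₂+m₃ = 0 − 1 + 1 = 0  ✓
triangle: |3−1|=2 ≤ l₃=1 ≤ 3+1=4  ✗
parity: l₁+l₂+l₃ = 5 is odd

triangle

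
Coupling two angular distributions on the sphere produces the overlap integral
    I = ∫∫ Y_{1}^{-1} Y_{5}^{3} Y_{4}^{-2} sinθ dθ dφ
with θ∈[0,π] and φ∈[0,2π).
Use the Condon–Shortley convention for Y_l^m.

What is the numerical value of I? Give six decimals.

-0.259847

m-sum 0 ✓  L=10 even ✓  4≤4≤6 ✓
Π(2lᵢ+1) = 3×11×9 = 297
triangle coeff Δ(1,5,4) = 1/495
Σ_t [1,1]: t=1:−1/576 = -1/576
(3j)²=5/99 [(1 5 4; 0 0 0)], sign=-1
Σ_t [2,2]: t=2:+1/2880 = 1/2880
(3j)²=28/495 [(1 5 4; -1 3 -2)], sign=+1
⇒ 4πI² = 28/33
I = (-1)√(28/33/(4π)) = -0.25984664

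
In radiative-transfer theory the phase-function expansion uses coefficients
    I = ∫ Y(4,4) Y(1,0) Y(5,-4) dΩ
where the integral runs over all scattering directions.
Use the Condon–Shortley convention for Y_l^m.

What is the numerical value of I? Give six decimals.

m-sum 0 ✓  L=10 even ✓  3≤5≤5 ✓
Π(2lᵢ+1) = 9×3×11 = 297
triangle coeff Δ(4,1,5) = 1/495
Σ_t [0,0]: t=0:+1/576 = 1/576
(3j)²=5/99 [(4 1 5; 0 0 0)], sign=-1
Σ_t [0,0]: t=0:+1/40320 = 1/40320
(3j)²=1/55 [(4 1 5; 4 0 -4)], sign=-1
⇒ 4πI² = 3/11
I = (+1)√(3/11/(4π)) = 0.14731920

0.147319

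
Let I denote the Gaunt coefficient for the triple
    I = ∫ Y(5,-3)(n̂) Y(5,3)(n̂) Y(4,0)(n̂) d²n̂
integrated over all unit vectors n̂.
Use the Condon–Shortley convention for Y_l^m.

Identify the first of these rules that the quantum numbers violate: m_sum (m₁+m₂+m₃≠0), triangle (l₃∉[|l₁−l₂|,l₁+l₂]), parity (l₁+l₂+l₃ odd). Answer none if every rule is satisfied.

none

m₁+m₂+m₃ = -3 + 3 + 0 = 0  ✓
triangle: |5−5|=0 ≤ l₃=4 ≤ 5+5=10  ✓
parity: l₁+l₂+l₃ = 14 is even  ✓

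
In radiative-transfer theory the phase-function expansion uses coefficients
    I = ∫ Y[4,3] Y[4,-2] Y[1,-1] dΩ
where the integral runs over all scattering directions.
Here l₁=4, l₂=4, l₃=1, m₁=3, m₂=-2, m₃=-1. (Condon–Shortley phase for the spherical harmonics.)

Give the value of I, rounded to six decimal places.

0.000000

L=9 odd ⇒ parity kills the (l;000) factor ⇒ I = 0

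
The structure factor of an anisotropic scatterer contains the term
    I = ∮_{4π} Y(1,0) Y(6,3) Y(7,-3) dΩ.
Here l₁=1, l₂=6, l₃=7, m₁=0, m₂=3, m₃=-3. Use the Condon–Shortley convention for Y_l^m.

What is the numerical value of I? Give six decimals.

m-sum 0 ✓  L=14 even ✓  5≤7≤7 ✓
Π(2lᵢ+1) = 3×13×15 = 585
triangle coeff Δ(1,6,7) = 1/1365
Σ_t [0,0]: t=0:+1/518400 = 1/518400
(3j)²=7/195 [(1 6 7; 0 0 0)], sign=-1
Σ_t [0,0]: t=0:+1/2177280 = 1/2177280
(3j)²=8/273 [(1 6 7; 0 3 -3)], sign=+1
⇒ 4πI² = 8/13
I = (-1)√(8/13/(4π)) = -0.22129336

-0.221293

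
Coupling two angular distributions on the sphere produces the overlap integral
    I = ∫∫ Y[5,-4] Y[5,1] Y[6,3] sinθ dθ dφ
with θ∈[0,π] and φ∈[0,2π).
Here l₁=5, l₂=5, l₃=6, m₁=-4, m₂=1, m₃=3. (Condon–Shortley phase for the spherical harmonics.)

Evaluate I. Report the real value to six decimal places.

-0.020582

Checks pass: Σm=0; 16 even; l₃=6∈[0,10].
(2·5+1)(2·5+1)(2·6+1) = 1573
Δ: 4! 6! 6! / 17! → 1/28588560
sum: t=0:+1/345600 t=1:−1/13824 t=2:+1/5184 t=3:−1/13824 t=4:+1/345600 = 7/129600
3j²(5 5 6; 0 0 0) = Δ·Π!·Σ² = 80/7293  (sign +1)
sum: t=3:−1/155520 t=4:+1/138240 = 1/1244160
3j²(5 5 6; -4 1 3) = Δ·Π!·Σ² = 3/9724  (sign -1)
combine: 4πI² = 1573·80/7293·3/9724 = 20/3757
take √, sign -1: I = -0.02058209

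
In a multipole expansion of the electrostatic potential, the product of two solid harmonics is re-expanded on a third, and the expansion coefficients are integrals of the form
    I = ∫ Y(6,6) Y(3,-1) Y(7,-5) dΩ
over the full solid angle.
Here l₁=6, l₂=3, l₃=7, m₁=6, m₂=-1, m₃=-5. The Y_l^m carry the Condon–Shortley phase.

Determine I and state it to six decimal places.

0.138620

Checks pass: Σm=0; 16 even; l₃=7∈[3,9].
(2·6+1)(2·3+1)(2·7+1) = 1365
Δ: 2! 10! 4! / 17! → 1/2042040
sum: t=0:+1/207360 t=1:−1/57600 t=2:+1/207360 = -1/129600
3j²(6 3 7; 0 0 0) = Δ·Π!·Σ² = 168/12155  (sign +1)
sum: t=0:+1/29030400 = 1/29030400
3j²(6 3 7; 6 -1 -5) = Δ·Π!·Σ² = 99/7735  (sign +1)
combine: 4πI² = 1365·168/12155·99/7735 = 4536/18785
take √, sign +1: I = 0.13862003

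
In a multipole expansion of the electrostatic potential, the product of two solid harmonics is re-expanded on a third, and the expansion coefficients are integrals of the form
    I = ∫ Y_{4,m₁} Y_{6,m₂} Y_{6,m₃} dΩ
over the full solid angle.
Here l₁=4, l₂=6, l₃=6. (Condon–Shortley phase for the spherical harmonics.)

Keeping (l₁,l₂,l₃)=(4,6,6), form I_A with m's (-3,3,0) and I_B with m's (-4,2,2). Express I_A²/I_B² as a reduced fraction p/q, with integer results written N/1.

27/70

Shared (l₁,l₂,l₃)=(4,6,6): N and (l;000)² cancel in I_A²/I_B².
A: Δ = 4!·4!·8!/17! = 1/15315300; Racah Σ t=3..4: t=3:−1/207360 t=4:+1/103680 = 1/207360; ⇒ 3j(4 6 6; -3 3 0)² = 21/2431, sgn +1
B: Δ = 4!·4!·8!/17! = 1/15315300; Racah Σ t=4..4: t=4:+1/331776 = 1/331776; ⇒ 3j(4 6 6; -4 2 2)² = 490/21879, sgn +1
I_A²/I_B² = (21/2431)/(490/21879) = 27/70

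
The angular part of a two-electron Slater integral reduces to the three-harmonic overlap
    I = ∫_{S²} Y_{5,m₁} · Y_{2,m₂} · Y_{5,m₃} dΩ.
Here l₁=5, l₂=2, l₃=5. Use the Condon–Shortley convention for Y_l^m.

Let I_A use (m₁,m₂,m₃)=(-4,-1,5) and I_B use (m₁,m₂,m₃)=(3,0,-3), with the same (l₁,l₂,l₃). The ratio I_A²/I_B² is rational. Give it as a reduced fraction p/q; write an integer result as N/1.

135/1

Shared (l₁,l₂,l₃)=(5,2,5): N and (l;000)² cancel in I_A²/I_B².
A: Δ = 2!·8!·2!/13! = 1/38610; Racah Σ t=1..1: t=1:−1/80640 = -1/80640; ⇒ 3j(5 2 5; -4 -1 5)² = 9/286, sgn -1
B: Δ = 2!·8!·2!/13! = 1/38610; Racah Σ t=0..2: t=0:+1/5760 t=1:−1/5040 t=2:+1/161280 = -1/53760; ⇒ 3j(5 2 5; 3 0 -3)² = 1/4290, sgn -1
I_A²/I_B² = (9/286)/(1/4290) = 135/1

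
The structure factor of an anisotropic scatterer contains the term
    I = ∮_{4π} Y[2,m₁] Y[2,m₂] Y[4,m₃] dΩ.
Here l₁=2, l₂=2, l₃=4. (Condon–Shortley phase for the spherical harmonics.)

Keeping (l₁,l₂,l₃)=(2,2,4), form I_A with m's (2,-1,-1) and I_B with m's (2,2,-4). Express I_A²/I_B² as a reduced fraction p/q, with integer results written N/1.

l's match ⇒ only the (l;m) 3-j factors differ between A and B.
A: triangle coeff Δ(2,2,4) = 1/630; Σ_t [0,0]: t=0:+1/144 = 1/144; (3j)²=1/126 [(2 2 4; 2 -1 -1)], sign=-1
B: triangle coeff Δ(2,2,4) = 1/630; Σ_t [0,0]: t=0:+1/576 = 1/576; (3j)²=1/9 [(2 2 4; 2 2 -4)], sign=+1
I_A²/I_B² = (1/126)/(1/9) = 1/14

1/14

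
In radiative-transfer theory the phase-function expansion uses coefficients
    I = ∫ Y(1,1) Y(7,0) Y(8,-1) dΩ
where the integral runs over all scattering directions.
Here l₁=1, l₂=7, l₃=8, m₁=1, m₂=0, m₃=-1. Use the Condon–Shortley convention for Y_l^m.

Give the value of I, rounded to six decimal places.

-0.183585

Checks pass: Σm=0; 16 even; l₃=8∈[6,8].
(2·1+1)(2·7+1)(2·8+1) = 765
Δ: 0! 2! 14! / 17! → 1/2040
sum: t=0:+1/25401600 = 1/25401600
3j²(1 7 8; 0 0 0) = Δ·Π!·Σ² = 8/255  (sign +1)
sum: t=0:+1/50803200 = 1/50803200
3j²(1 7 8; 1 0 -1) = Δ·Π!·Σ² = 3/170  (sign -1)
combine: 4πI² = 765·8/255·3/170 = 36/85
take √, sign -1: I = -0.18358486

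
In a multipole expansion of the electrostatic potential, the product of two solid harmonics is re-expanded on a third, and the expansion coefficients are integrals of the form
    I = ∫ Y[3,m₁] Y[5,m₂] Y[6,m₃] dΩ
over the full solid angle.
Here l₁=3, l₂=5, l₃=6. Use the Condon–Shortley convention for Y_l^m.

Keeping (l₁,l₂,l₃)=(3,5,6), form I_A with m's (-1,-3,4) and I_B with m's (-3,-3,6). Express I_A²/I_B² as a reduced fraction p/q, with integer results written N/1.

10/11

Shared (l₁,l₂,l₃)=(3,5,6): N and (l;000)² cancel in I_A²/I_B².
A: Δ = 2!·4!·8!/15! = 1/675675; Racah Σ t=0..2: t=0:+1/69120 t=1:−1/30240 t=2:+1/322560 = -1/64512; ⇒ 3j(3 5 6; -1 -3 4)² = 10/1001, sgn -1
B: Δ = 2!·4!·8!/15! = 1/675675; Racah Σ t=2..2: t=2:+1/1935360 = 1/1935360; ⇒ 3j(3 5 6; -3 -3 6)² = 1/91, sgn +1
I_A²/I_B² = (10/1001)/(1/91) = 10/11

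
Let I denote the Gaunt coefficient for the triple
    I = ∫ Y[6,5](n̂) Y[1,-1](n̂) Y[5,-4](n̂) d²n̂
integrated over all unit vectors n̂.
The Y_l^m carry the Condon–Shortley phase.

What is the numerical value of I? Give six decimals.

m-sum 0 ✓  L=12 even ✓  5≤5≤7 ✓
Π(2lᵢ+1) = 13×3×11 = 429
triangle coeff Δ(6,1,5) = 1/858
Σ_t [1,1]: t=1:−1/14400 = -1/14400
(3j)²=6/143 [(6 1 5; 0 0 0)], sign=+1
Σ_t [0,0]: t=0:+1/725760 = 1/725760
(3j)²=5/78 [(6 1 5; 5 -1 -4)], sign=-1
⇒ 4πI² = 15/13
I = (-1)√(15/13/(4π)) = -0.30301841

-0.303018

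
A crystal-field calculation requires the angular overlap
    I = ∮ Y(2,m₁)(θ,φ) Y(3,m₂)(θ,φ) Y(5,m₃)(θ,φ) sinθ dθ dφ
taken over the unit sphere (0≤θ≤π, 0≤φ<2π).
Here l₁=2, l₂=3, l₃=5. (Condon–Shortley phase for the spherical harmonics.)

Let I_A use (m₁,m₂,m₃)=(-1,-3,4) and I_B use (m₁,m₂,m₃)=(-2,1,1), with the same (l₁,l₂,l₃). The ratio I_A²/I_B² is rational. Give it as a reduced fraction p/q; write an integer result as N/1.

28/5

l's match ⇒ only the (l;m) 3-j factors differ between A and B.
A: triangle coeff Δ(2,3,5) = 1/2310; Σ_t [0,0]: t=0:+1/4320 = 1/4320; (3j)²=2/55 [(2 3 5; -1 -3 4)], sign=-1
B: triangle coeff Δ(2,3,5) = 1/2310; Σ_t [0,0]: t=0:+1/1152 = 1/1152; (3j)²=1/154 [(2 3 5; -2 1 1)], sign=+1
I_A²/I_B² = (2/55)/(1/154) = 28/5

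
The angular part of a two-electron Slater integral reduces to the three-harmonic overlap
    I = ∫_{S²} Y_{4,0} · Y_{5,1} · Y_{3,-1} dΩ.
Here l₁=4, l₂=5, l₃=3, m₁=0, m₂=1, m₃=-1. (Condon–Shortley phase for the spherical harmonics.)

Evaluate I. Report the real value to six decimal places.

-0.086020

Rules hold: Σm=0, L=12 even, 1≤3≤9.
N = 9·11·7 = 693
Δ = 6!·2!·4!/13! = 1/180180
Racah Σ t=2..4: t=2:+1/576 t=3:−1/144 t=4:+1/576 = -1/288
⇒ 3j(4 5 3; 0 0 0)² = 20/1001, sgn +1
Racah Σ t=2..4: t=2:+1/2304 t=3:−1/216 t=4:+1/384 = -11/6912
⇒ 3j(4 5 3; 0 1 -1)² = 11/1638, sgn -1
4πI² = N·(3j₀)²·(3jₘ)² = 110/1183
I = -1·√(0.0929839/4π) = -0.08601992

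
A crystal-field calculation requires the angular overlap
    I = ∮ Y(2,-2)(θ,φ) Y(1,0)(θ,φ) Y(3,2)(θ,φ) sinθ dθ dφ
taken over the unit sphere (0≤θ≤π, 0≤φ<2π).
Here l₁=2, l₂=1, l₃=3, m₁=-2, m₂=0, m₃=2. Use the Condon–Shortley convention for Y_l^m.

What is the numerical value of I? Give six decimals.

m-sum 0 ✓  L=6 even ✓  1≤3≤3 ✓
Π(2lᵢ+1) = 5×3×7 = 105
triangle coeff Δ(2,1,3) = 1/105
Σ_t [0,0]: t=0:+1/4 = 1/4
(3j)²=3/35 [(2 1 3; 0 0 0)], sign=-1
Σ_t [0,0]: t=0:+1/24 = 1/24
(3j)²=1/21 [(2 1 3; -2 0 2)], sign=-1
⇒ 4πI² = 3/7
I = (+1)√(3/7/(4π)) = 0.18467439

0.184674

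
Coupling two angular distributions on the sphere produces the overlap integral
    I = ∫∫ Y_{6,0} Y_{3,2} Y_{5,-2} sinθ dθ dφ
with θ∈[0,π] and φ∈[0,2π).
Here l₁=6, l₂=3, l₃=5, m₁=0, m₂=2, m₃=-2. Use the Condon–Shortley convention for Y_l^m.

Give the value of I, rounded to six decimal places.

-0.165130

Checks pass: Σm=0; 14 even; l₃=5∈[3,9].
(2·6+1)(2·3+1)(2·5+1) = 1001
Δ: 4! 8! 2! / 15! → 1/675675
sum: t=1:−1/8640 t=2:+1/2304 t=3:−1/8640 = 7/34560
3j²(6 3 5; 0 0 0) = Δ·Π!·Σ² = 7/429  (sign -1)
sum: t=3:−1/8640 t=4:+1/34560 = -1/11520
3j²(6 3 5; 0 2 -2) = Δ·Π!·Σ² = 3/143  (sign +1)
combine: 4πI² = 1001·7/429·3/143 = 49/143
take √, sign -1: I = -0.16512966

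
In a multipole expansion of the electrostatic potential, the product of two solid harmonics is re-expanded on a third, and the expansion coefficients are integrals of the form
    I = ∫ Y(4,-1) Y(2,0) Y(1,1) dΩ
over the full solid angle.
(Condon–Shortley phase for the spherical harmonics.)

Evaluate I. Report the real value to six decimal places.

triangle: need 2≤l₃≤6, have 1; I=0

0.000000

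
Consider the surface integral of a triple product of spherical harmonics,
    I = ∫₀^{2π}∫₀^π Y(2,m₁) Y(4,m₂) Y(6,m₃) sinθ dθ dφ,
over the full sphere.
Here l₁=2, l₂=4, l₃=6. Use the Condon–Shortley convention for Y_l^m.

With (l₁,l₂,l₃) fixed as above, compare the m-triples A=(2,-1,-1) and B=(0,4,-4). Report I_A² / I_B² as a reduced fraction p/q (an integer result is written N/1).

7/9

Same 2,4,6: normalisation and zero-m 3j drop out of the ratio.
A: Δ: 0! 4! 8! / 13! → 1/6435; sum: t=0:+1/17280 = 1/17280; 3j²(2 4 6; 2 -1 -1) = Δ·Π!·Σ² = 7/1287  (sign -1)
B: Δ: 0! 4! 8! / 13! → 1/6435; sum: t=0:+1/161280 = 1/161280; 3j²(2 4 6; 0 4 -4) = Δ·Π!·Σ² = 1/143  (sign +1)
I_A²/I_B² = (7/1287)/(1/143) = 7/9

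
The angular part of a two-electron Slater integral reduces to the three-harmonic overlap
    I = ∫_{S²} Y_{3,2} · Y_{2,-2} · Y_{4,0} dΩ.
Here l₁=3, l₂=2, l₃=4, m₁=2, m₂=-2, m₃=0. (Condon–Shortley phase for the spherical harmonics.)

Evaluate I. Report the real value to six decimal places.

0.000000

l₁+l₂+l₃=9 is odd: 3j(l;000)=0 ⇒ I=0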